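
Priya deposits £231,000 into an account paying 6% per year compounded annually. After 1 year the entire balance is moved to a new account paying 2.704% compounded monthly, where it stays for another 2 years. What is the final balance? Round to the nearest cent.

£258,450.91

After 1 years at 6%: 231,000 × 1.06 ≈ 244,860.0000.
Then 2 years at 2.704%: 244,860.0000 × 1.05550482675 ≈ 258,450.9119.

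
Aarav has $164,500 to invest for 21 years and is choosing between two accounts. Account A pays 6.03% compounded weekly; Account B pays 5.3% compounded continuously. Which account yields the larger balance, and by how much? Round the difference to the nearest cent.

Account A, by $82,517.28

Account A growth factor: (1 + 0.0603/52)^1092 ≈ 3.54509995851; balance ≈ 583,168.9432.
Account B growth factor: e^(0.053·21) = e^1.113 ≈ 3.0434751379; balance ≈ 500,651.6602.
Account A is larger by 82,517.2830.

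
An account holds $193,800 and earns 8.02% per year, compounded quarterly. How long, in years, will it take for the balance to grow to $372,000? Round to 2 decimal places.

8.21 years

(1 + 0.02005)^(4t) = 372,000/193,800 = 1.9195.
4t·ln(1 + 0.02005) = ln(1.9195); 4t = 0.65207/0.0198516 ≈ 32.8470.
t ≈ 8.2118 years.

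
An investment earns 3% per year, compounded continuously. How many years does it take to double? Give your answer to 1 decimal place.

e^(0.03t) = 2, so 0.03t = ln 2 ≈ 0.69315.
t ≈ 0.69315/0.03 ≈ 23.1049.

23.1 years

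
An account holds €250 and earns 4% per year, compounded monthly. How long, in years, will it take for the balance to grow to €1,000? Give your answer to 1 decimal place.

34.7 years

(1 + 0.00333333)^(12t) = 1,000/250 = 4.
12t·ln(1 + 0.00333333) = ln(4); 12t = 1.3863/0.00332779 ≈ 416.5811.
t ≈ 34.7151 years.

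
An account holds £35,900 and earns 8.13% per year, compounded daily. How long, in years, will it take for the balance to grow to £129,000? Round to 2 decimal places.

15.73 years

We need (1 + 0.00022274)^(365t) = 3.5933, so 365t = ln 3.5933 / ln 1.000223 ≈ 5743.1046.
t ≈ 5743.1046/365 = 15.7345 years.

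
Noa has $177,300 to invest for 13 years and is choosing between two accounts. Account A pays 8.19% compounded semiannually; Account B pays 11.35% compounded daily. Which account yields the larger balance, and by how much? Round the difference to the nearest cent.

A: (1 + 0.04095)^26 ≈ 2.83907331454, so 177,300 × 2.83907331454 ≈ 503,367.6987.
B: (1 + 0.1135/365)^4745 ≈ 4.37221889972, so 177,300 × 4.37221889972 ≈ 775,194.4109.
Difference ≈ 271,826.7123 in favor of B.

Account B, by $271,826.71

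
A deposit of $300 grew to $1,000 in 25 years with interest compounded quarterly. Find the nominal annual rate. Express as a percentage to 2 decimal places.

(1 + r/4)^100 = 1,000/300 = 3.33333.
1 + r/4 = 3.33333^(1/100) ≈ 1.012112, so r/4 ≈ 0.0121125.
r ≈ 4·0.0121125 = 4.84500%.

4.84%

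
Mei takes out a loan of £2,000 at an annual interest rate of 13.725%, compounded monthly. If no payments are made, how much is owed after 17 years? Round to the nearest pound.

£20,352

Periodic rate = 13.725%/12 = 0.0114375; periods = 12·17 = 204.
A = 2,000·(1 + 0.0114375)^204 ≈ 2,000·10.175751684 ≈ 20,351.5034.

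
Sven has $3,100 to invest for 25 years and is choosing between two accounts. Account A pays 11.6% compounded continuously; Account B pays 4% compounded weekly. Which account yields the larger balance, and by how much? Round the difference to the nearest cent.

Account A, by $47,916.42

A: e^(0.116·25) = e^2.9 ≈ 18.174145369, so 3,100 × 18.174145369 ≈ 56,339.8506.
B: (1 + 0.04/52)^1300 ≈ 2.717237072, so 3,100 × 2.717237072 ≈ 8,423.4349.
Difference ≈ 47,916.4157 in favor of A.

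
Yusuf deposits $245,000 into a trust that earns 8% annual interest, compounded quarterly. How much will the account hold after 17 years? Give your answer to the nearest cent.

Growth factor = (1 + 0.02)^68 ≈ 3.84425050255.
A ≈ 245,000 × 3.84425050255 ≈ 941,841.3731.

$941,841.37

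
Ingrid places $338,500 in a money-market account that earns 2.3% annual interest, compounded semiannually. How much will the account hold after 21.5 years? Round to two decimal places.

$553,467.11

Periodic rate = 2.3%/2 = 0.0115; periods = 2·21.5 = 43.
A = 338,500·(1 + 0.0115)^43 ≈ 338,500·1.63505793489 ≈ 553,467.1110.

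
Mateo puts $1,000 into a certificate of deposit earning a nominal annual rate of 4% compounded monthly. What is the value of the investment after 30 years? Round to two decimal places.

Growth factor = (1 + 0.04/12)^360 ≈ 3.313498015.
A ≈ 1,000 × 3.313498015 ≈ 3,313.4980.

$3,313.50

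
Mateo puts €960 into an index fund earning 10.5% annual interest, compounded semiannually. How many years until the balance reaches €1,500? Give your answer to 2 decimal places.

4.36 years

(1 + 0.0525)^(2t) = 1,500/960 = 1.5625.
2t·ln(1 + 0.0525) = ln(1.5625); 2t = 0.44629/0.0511683 ≈ 8.7219.
t ≈ 4.3610 years.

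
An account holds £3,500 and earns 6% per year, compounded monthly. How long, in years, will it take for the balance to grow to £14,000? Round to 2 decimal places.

23.16 years

We need (1 + 0.005)^(12t) = 4, so 12t = ln 4 / ln 1.005 ≈ 277.9514.
t ≈ 277.9514/12 = 23.1626 years.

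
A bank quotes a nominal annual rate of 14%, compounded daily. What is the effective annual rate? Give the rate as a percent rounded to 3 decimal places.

15.024%

EAR = (1 + 14%/365)^365 − 1 = (1 + 0.000383562)^365 − 1.
(1 + 0.000383562)^365 ≈ 1.150243, so EAR ≈ 15.02429%.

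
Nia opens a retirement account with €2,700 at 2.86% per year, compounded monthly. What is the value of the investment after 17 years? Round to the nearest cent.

€4,388.00

Periodic rate = 2.86%/12 = 0.00238333; periods = 12·17 = 204.
A = 2,700·(1 + 0.0286/12)^204 ≈ 2,700·1.625184797 ≈ 4,387.9990.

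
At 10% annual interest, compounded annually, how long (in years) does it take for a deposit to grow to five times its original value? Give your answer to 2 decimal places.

16.89 years

(1 + 0.1)^t = 5.
t = ln 5 / ln(1 + 0.1) ≈ 1.6094/0.0953102 ≈ 16.8863.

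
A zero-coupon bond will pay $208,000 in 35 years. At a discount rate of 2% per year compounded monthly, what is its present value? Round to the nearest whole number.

$103,350

Periodic rate = 2%/12 = 0.00166667; 420 periods.
P = 208,000/(1 + 0.02/12)^420 ≈ 208,000/2.01257966376 ≈ 103,349.9462.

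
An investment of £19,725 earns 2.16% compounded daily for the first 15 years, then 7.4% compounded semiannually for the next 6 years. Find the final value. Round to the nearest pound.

Phase 1: 19,725·(1 + 0.0216/365)^5475 ≈ 27,272.4567.
Phase 2: 27,272.4567·(1 + 0.037)^12 ≈ 42,176.3835.

£42,176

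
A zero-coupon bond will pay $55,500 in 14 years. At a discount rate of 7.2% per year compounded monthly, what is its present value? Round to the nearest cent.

Periodic rate = 7.2%/12 = 0.006; 168 periods.
P = 55,500/(1 + 0.006)^168 ≈ 55,500/2.7318746044 ≈ 20,315.7202.

$20,315.72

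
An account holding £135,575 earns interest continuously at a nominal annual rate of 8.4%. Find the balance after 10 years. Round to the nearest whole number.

A = P·e^(rt) = 135,575·e^(0.084·10) = 135,575·e^0.84.
e^0.84 ≈ 2.31636697678, so A ≈ 314,041.4529.

£314,041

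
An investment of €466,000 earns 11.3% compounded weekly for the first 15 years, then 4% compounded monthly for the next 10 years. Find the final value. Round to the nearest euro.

€3,776,985

After 15 years at 11.3%: 466,000 × 5.436638684655 ≈ 2,533,473.6270.
Then 10 years at 4%: 2,533,473.6270 × 1.490832682418 ≈ 3,776,985.2832.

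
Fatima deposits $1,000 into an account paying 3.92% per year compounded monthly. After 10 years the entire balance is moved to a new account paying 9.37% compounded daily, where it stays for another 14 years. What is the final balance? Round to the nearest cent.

After 10 years at 3.92%: 1,000 × 1.478992517 ≈ 1,478.9925.
Then 14 years at 9.37%: 1,478.9925 × 3.712225831 ≈ 5,490.3542.

$5,490.35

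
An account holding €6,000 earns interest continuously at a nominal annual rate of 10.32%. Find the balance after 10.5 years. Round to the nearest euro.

A = P·e^(rt) = 6,000·e^(0.1032·10.5) = 6,000·e^1.0836.
e^1.0836 ≈ 2.9552995019, so A ≈ 17,731.7970.

€17,732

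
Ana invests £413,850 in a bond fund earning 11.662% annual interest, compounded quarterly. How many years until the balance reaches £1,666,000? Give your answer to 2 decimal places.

12.12 years

We need (1 + 0.029155)^(4t) = 4.0256, so 4t = ln 4.0256 / ln 1.029155 ≈ 48.4610.
t ≈ 48.4610/4 = 12.1153 years.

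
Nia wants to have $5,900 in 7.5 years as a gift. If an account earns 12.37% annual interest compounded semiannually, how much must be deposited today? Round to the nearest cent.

$2,398.31

Growth factor = (1 + 0.06185)^15 ≈ 2.4600706.
P = 5,900/2.4600706 ≈ 2,398.3052.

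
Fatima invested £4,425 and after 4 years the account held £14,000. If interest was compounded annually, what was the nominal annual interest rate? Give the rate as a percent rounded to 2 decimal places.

The 4-period growth factor is 14,000/4,425 = 3.16384.
r = 3.16384^(1/4) − 1 ≈ 0.333686, i.e. 33.36863%.

33.37%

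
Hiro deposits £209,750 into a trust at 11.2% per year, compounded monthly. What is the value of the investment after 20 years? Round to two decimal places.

Periodic rate = 11.2%/12 = 0.00933333; periods = 12·20 = 240.
A = 209,750·(1 + 0.112/12)^240 ≈ 209,750·9.296251530785 ≈ 1,949,888.7586.

£1,949,888.76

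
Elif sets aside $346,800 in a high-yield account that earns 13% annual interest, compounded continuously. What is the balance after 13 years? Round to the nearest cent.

A = P·e^(rt) = 346,800·e^(0.13·13) = 346,800·e^1.69.
e^1.69 ≈ 5.419480705131, so A ≈ 1,879,475.9085.

$1,879,475.91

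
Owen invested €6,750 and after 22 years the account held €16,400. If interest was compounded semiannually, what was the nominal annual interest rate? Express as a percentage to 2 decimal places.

The 44-period growth factor is 16,400/6,750 = 2.42963.
r/2 = 2.42963^(1/44) − 1 ≈ 0.0203808, so r ≈ 2·0.0203808 = 4.07616%.

4.08%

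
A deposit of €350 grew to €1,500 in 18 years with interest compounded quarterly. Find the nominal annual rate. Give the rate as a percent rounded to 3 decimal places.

8.167%

(1 + r/4)^72 = 1,500/350 = 4.28571.
1 + r/4 = 4.28571^(1/72) ≈ 1.020418, so r/4 ≈ 0.020418.
r ≈ 4·0.020418 = 8.16719%.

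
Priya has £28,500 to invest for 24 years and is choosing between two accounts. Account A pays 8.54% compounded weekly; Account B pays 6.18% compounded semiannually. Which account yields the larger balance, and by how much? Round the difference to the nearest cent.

Account A growth factor: (1 + 0.0854/52)^1248 ≈ 7.75175138906; balance ≈ 220,924.9146.
Account B growth factor: (1 + 0.0309)^48 ≈ 4.30917272169; balance ≈ 122,811.4226.
Account A is larger by 98,113.4920.

Account A, by £98,113.49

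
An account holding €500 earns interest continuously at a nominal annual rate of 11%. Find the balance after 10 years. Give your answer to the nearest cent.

A = P·e^(rt) = 500·e^(0.11·10) = 500·e^1.1.
e^1.1 ≈ 3.004166024, so A ≈ 1,502.0830.

€1,502.08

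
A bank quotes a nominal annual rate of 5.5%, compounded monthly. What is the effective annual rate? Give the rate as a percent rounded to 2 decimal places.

5.64%

One year is 12 periods at 0.00458333 each: (1 + 0.00458333)^12 ≈ 1.056408.
EAR = 1.056408 − 1 ≈ 5.64079%.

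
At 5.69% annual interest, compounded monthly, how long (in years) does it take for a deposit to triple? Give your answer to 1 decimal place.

19.4 years

(1 + 0.00474167)^(12t) = 3.
12t = ln 3 / ln(1 + 0.00474167) ≈ 1.0986/0.00473046 ≈ 232.2422.
t ≈ 19.3535.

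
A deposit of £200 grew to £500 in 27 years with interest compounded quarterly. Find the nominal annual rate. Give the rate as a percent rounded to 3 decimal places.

3.408%

(1 + r/4)^108 = 500/200 = 2.5.
1 + r/4 = 2.5^(1/108) ≈ 1.00852, so r/4 ≈ 0.00852027.
r ≈ 4·0.00852027 = 3.40811%.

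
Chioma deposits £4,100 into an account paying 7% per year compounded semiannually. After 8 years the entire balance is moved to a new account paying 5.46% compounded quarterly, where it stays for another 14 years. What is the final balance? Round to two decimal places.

£15,190.04

After 8 years at 7%: 4,100 × 1.7339860398 ≈ 7,109.3428.
Then 14 years at 5.46%: 7,109.3428 × 2.136630305 ≈ 15,190.0372.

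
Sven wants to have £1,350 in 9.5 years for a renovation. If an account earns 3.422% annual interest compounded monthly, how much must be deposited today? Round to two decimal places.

£975.78

Periodic rate = 3.422%/12 = 0.00285167; 114 periods.
P = 1,350/(1 + 0.03422/12)^114 ≈ 1,350/1.38351499 ≈ 975.7755.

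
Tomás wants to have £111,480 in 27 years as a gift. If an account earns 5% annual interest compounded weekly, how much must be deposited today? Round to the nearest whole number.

Periodic rate = 5%/52 = 0.000961538; 1404 periods.
P = 111,480/(1 + 0.05/52)^1404 ≈ 111,480/3.85492432815 ≈ 28,918.8556.

£28,919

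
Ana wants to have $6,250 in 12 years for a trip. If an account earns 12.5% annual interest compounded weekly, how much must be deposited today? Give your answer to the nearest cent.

Growth factor = (1 + 0.125/52)^624 ≈ 4.473629283.
P = 6,250/4.473629283 ≈ 1,397.0760.

$1,397.08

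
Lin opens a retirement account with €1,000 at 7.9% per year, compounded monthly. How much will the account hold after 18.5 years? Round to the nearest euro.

€4,292

Periodic rate = 7.9%/12 = 0.00658333; periods = 12·18.5 = 222.
A = 1,000·(1 + 0.079/12)^222 ≈ 1,000·4.291817227 ≈ 4,291.8172.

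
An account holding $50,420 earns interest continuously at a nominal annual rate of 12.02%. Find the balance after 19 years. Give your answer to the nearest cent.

A = P·e^(rt) = 50,420·e^(0.1202·19) = 50,420·e^2.2838.
e^2.2838 ≈ 9.81390247221, so A ≈ 494,816.9626.

$494,816.96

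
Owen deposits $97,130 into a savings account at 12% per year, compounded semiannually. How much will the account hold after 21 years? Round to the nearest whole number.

Growth factor = (1 + 0.06)^42 ≈ 11.55703267415.
A ≈ 97,130 × 11.55703267415 ≈ 1,122,534.5836.

$1,122,535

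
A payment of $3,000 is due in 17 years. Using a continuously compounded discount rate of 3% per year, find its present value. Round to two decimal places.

P = A·e^(−rt) = 3,000·e^(−0.51).
e^(−0.51) ≈ 0.6004955788, so P ≈ 1,801.4867.

$1,801.49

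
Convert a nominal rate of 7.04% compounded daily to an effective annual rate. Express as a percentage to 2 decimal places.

EAR = (1 + 7.04%/365)^365 − 1 = (1 + 0.000192877)^365 − 1.
(1 + 0.000192877)^365 ≈ 1.07293, so EAR ≈ 7.29300%.

7.29%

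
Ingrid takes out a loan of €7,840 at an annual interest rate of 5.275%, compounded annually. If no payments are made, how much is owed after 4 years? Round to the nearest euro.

Growth factor = (1 + 0.05275)^4 ≈ 1.228290238.
A ≈ 7,840 × 1.228290238 ≈ 9,629.7955.

€9,630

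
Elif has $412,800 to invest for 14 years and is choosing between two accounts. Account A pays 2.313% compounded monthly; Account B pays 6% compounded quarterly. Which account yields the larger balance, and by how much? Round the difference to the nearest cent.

Account B, by $379,774.14

Account A growth factor: (1 + 0.0019275)^168 ≈ 1.3819676527; balance ≈ 570,476.2470.
Account B growth factor: (1 + 0.015)^56 ≈ 2.30196314378; balance ≈ 950,250.3858.
Account B is larger by 379,774.1387.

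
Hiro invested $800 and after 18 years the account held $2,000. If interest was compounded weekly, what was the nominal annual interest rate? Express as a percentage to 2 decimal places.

5.09%

(1 + r/52)^936 = 2,000/800 = 2.5.
1 + r/52 = 2.5^(1/936) ≈ 1.000979, so r/52 ≈ 0.000979422.
r ≈ 52·0.000979422 = 5.09300%.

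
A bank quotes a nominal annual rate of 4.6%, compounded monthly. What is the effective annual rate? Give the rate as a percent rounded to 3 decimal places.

One year is 12 periods at 0.00383333 each: (1 + 0.00383333)^12 ≈ 1.046982.
EAR = 1.046982 − 1 ≈ 4.69823%.

4.698%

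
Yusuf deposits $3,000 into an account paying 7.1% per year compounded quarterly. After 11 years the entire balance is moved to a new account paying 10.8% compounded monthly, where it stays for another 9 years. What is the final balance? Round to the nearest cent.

After 11 years at 7.1%: 3,000 × 2.1687469744 ≈ 6,506.2409.
Then 9 years at 10.8%: 6,506.2409 × 2.631758011 ≈ 17,122.8517.

$17,122.85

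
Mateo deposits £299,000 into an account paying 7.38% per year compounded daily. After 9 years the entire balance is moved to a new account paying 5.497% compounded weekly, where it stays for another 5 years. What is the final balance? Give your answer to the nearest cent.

After 9 years at 7.38%: 299,000 × 1.94280510893 ≈ 580,898.7276.
Then 5 years at 5.497%: 580,898.7276 × 1.31614212951 ≈ 764,545.2883.

£764,545.29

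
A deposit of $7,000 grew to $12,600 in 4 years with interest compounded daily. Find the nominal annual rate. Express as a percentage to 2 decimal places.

The 1460-period growth factor is 12,600/7,000 = 1.8.
r/365 = 1.8^(1/1460) − 1 ≈ 0.000402675, so r ≈ 365·0.000402675 = 14.69763%.

14.70%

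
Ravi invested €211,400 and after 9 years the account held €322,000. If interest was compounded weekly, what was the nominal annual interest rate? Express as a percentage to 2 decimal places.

(1 + r/52)^468 = 322,000/211,400 = 1.52318.
1 + r/52 = 1.52318^(1/468) ≈ 1.0009, so r/52 ≈ 0.000899549.
r ≈ 52·0.000899549 = 4.67765%.

4.68%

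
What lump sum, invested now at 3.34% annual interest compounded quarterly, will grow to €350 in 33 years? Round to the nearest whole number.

Growth factor = (1 + 0.00835)^132 ≈ 2.99703591.
P = 350/2.99703591 ≈ 116.7821.

€117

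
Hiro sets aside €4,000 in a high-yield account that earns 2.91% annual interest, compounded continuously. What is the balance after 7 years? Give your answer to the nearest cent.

€4,903.72

A = P·e^(rt) = 4,000·e^(0.0291·7) = 4,000·e^0.2037.
e^0.2037 ≈ 1.225930319, so A ≈ 4,903.7213.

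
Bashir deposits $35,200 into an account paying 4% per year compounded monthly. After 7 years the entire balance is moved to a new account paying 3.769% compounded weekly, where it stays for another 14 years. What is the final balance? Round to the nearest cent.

$78,889.59

Phase 1: 35,200·(1 + 0.04/12)^84 ≈ 46,552.4880.
Phase 2: 46,552.4880·(1 + 0.03769/52)^728 ≈ 78,889.5929.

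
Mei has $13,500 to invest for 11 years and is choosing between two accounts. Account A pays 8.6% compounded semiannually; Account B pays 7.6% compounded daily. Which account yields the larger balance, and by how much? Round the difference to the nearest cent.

Account A, by $2,943.57

Account A growth factor: (1 + 0.043)^22 ≈ 2.5249616447; balance ≈ 34,086.9822.
Account B growth factor: (1 + 0.076/365)^4015 ≈ 2.3069192501; balance ≈ 31,143.4099.
Account A is larger by 2,943.5723.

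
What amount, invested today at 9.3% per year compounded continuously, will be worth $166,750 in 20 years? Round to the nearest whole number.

$25,958

P = A·e^(−rt) = 166,750·e^(−1.86).
e^(−1.86) ≈ 0.155672630368, so P ≈ 25,958.4111.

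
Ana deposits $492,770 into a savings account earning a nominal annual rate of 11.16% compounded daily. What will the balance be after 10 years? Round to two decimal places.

Periodic rate = 11.16%/365 = 0.000305753; periods = 365·10 = 3650.
A = 492,770·(1 + 0.1116/365)^3650 ≈ 492,770·3.052098614568 ≈ 1,503,982.6343.

$1,503,982.63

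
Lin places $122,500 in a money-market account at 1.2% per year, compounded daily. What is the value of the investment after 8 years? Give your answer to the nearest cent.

Periodic rate = 1.2%/365 = 0.0000328767; periods = 365·8 = 2920.
A = 122,500·(1 + 0.012/365)^2920 ≈ 122,500·1.10075732695 ≈ 134,842.7726.

$134,842.77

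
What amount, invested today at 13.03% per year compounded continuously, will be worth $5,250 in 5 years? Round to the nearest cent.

P = A·e^(−rt) = 5,250·e^(−0.6515).
e^(−0.6515) ≈ 0.5212632951, so P ≈ 2,736.6323.

$2,736.63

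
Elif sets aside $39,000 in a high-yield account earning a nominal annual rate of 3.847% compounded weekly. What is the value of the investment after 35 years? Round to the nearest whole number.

Growth factor = (1 + 0.03847/52)^1820 ≈ 3.84184295811.
A ≈ 39,000 × 3.84184295811 ≈ 149,831.8754.

$149,832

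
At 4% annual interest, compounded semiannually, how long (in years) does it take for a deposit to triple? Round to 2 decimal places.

27.74 years

(1 + 0.02)^(2t) = 3.
2t = ln 3 / ln(1 + 0.02) ≈ 1.0986/0.0198026 ≈ 55.4781.
t ≈ 27.7391.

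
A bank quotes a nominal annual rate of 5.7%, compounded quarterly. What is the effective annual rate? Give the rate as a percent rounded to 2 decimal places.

One year is 4 periods at 0.01425 each: (1 + 0.01425)^4 ≈ 1.05823.
EAR = 1.05823 − 1 ≈ 5.82300%.

5.82%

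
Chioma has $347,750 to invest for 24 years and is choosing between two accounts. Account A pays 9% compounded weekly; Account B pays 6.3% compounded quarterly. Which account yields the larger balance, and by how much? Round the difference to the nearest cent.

A: (1 + 0.09/52)^1248 ≈ 8.654963083142, so 347,750 × 8.654963083142 ≈ 3,009,763.4122.
B: (1 + 0.01575)^96 ≈ 4.482659752557, so 347,750 × 4.482659752557 ≈ 1,558,844.9290.
Difference ≈ 1,450,918.4832 in favor of A.

Account A, by $1,450,918.48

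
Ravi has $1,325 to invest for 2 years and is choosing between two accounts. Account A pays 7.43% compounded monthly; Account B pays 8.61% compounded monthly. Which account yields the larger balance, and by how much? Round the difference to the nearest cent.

A: (1 + 0.0743/12)^24 ≈ 1.159677384, so 1,325 × 1.159677384 ≈ 1,536.5725.
B: (1 + 0.007175)^24 ≈ 1.187185253, so 1,325 × 1.187185253 ≈ 1,573.0205.
Difference ≈ 36.4479 in favor of B.

Account B, by $36.45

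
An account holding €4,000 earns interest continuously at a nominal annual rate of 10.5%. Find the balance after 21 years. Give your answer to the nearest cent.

A = P·e^(rt) = 4,000·e^(0.105·21) = 4,000·e^2.205.
e^2.205 ≈ 9.0702515679, so A ≈ 36,281.0063.

€36,281.01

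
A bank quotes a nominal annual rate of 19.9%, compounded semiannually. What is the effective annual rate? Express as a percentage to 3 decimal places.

20.890%

One year is 2 periods at 0.0995 each: (1 + 0.0995)^2 ≈ 1.2089.
EAR = 1.2089 − 1 ≈ 20.89002%.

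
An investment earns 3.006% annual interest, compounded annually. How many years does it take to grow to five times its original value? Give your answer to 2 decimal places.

(1 + 0.03006)^t = 5.
t = ln 5 / ln(1 + 0.03006) ≈ 1.6094/0.0296171 ≈ 54.3416.

54.34 years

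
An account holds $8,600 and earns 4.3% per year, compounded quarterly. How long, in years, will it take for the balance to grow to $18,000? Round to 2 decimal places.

17.27 years

(1 + 0.01075)^(4t) = 18,000/8,600 = 2.093.
4t·ln(1 + 0.01075) = ln(2.093); 4t = 0.73861/0.0106926 ≈ 69.0765.
t ≈ 17.2691 years.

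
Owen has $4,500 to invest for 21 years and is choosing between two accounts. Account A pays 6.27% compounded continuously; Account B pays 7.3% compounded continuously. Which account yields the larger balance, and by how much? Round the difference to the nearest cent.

A: e^(0.0627·21) = e^1.3167 ≈ 3.7310884472, so 4,500 × 3.7310884472 ≈ 16,789.8980.
B: e^(0.073·21) = e^1.533 ≈ 4.6320521554, so 4,500 × 4.6320521554 ≈ 20,844.2347.
Difference ≈ 4,054.3367 in favor of B.

Account B, by $4,054.34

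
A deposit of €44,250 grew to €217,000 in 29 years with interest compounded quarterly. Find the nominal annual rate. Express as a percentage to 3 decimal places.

5.521%

(1 + r/4)^116 = 217,000/44,250 = 4.90395.
1 + r/4 = 4.90395^(1/116) ≈ 1.013802, so r/4 ≈ 0.0138016.
r ≈ 4·0.0138016 = 5.52065%.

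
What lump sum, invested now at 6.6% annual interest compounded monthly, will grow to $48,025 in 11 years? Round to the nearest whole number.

Periodic rate = 6.6%/12 = 0.0055; 132 periods.
P = 48,025/(1 + 0.0055)^132 ≈ 48,025/2.0626896581 ≈ 23,282.7075.

$23,283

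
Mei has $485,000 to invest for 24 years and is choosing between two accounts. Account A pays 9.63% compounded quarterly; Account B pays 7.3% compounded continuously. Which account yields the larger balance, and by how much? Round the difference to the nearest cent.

A: (1 + 0.024075)^96 ≈ 9.814074685954, so 485,000 × 9.814074685954 ≈ 4,759,826.2227.
B: e^(0.073·24) = e^1.752 ≈ 5.76612339824, so 485,000 × 5.76612339824 ≈ 2,796,569.8481.
Difference ≈ 1,963,256.3745 in favor of A.

Account A, by $1,963,256.37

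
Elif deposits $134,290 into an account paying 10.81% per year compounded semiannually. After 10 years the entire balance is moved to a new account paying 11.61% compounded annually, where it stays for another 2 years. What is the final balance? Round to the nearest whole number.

$479,374

After 10 years at 10.81%: 134,290 × 2.86565729584 ≈ 384,829.1183.
Then 2 years at 11.61%: 384,829.1183 × 1.24567921 ≈ 479,373.6320.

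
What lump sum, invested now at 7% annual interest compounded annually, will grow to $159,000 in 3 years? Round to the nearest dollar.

Annual rate = 7% = 0.07; 3 periods.
P = 159,000/(1 + 0.07)^3 ≈ 159,000/1.225043 ≈ 129,791.3624.

$129,791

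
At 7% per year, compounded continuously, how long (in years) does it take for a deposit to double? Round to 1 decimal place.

9.9 years

e^(0.07t) = 2, so 0.07t = ln 2 ≈ 0.69315.
t ≈ 0.69315/0.07 ≈ 9.9021.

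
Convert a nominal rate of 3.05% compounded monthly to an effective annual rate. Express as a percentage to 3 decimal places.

One year is 12 periods at 0.00254167 each: (1 + 0.00254167)^12 ≈ 1.03093.
EAR = 1.03093 − 1 ≈ 3.09300%.

3.093%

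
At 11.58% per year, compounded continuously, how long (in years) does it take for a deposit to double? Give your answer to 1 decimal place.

e^(0.1158t) = 2, so 0.1158t = ln 2 ≈ 0.69315.
t ≈ 0.69315/0.1158 ≈ 5.9857.

6.0 years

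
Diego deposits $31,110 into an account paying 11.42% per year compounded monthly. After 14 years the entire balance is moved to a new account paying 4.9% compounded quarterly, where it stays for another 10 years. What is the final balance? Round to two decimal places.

After 14 years at 11.42%: 31,110 × 4.90983482599 ≈ 152,744.9614.
Then 10 years at 4.9%: 152,744.9614 × 1.62746410117 ≈ 248,586.9414.

$248,586.94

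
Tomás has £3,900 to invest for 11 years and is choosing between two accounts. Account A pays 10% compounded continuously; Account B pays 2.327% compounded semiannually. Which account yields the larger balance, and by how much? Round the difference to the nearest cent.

Account A growth factor: e^(0.1·11) = e^1.1 ≈ 3.0041660239; balance ≈ 11,716.2475.
Account B growth factor: (1 + 0.011635)^22 ≈ 1.289806678; balance ≈ 5,030.2460.
Account A is larger by 6,686.0014.

Account A, by £6,686.00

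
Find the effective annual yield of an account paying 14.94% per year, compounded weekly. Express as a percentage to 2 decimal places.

16.09%

EAR = (1 + 14.94%/52)^52 − 1 = (1 + 0.00287308)^52 − 1.
(1 + 0.00287308)^52 ≈ 1.160889, so EAR ≈ 16.08887%.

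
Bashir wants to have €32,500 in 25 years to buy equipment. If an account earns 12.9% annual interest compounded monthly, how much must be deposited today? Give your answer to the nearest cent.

€1,314.49

Periodic rate = 12.9%/12 = 0.01075; 300 periods.
P = 32,500/(1 + 0.01075)^300 ≈ 32,500/24.724356766 ≈ 1,314.4932.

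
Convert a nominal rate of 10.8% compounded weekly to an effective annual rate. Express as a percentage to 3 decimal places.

11.392%

EAR = (1 + 10.8%/52)^52 − 1 = (1 + 0.00207692)^52 − 1.
(1 + 0.00207692)^52 ≈ 1.113923, so EAR ≈ 11.39230%.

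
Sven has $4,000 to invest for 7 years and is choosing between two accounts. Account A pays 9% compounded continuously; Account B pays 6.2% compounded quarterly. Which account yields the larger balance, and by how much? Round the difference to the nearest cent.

Account A growth factor: e^(0.09·7) = e^0.63 ≈ 1.877610579; balance ≈ 7,510.4423.
Account B growth factor: (1 + 0.0155)^28 ≈ 1.53828915; balance ≈ 6,153.1566.
Account A is larger by 1,357.2857.

Account A, by $1,357.29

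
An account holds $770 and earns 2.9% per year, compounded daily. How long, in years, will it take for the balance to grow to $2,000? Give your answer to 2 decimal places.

32.92 years

We need (1 + 0.0000794521)^(365t) = 2.5974, so 365t = ln 2.5974 / ln 1.000079 ≈ 12014.1621.
t ≈ 12014.1621/365 = 32.9155 years.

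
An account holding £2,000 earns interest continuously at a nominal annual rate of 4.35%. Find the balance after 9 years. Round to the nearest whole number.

£2,958

A = P·e^(rt) = 2,000·e^(0.0435·9) = 2,000·e^0.3915.
e^0.3915 ≈ 1.479197928, so A ≈ 2,958.3959.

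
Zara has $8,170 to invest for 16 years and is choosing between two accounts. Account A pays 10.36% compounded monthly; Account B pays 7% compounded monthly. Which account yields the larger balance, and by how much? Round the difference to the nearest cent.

Account A, by $17,603.18

A: (1 + 0.1036/12)^192 ≈ 5.2095090093, so 8,170 × 5.2095090093 ≈ 42,561.6886.
B: (1 + 0.07/12)^192 ≈ 3.0548973204, so 8,170 × 3.0548973204 ≈ 24,958.5111.
Difference ≈ 17,603.1775 in favor of A.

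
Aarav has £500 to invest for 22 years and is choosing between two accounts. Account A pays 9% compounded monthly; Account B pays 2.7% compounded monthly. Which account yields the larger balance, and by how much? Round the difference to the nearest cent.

Account A, by £2,689.71

Account A growth factor: (1 + 0.0075)^264 ≈ 7.189430184; balance ≈ 3,594.7151.
Account B growth factor: (1 + 0.00225)^264 ≈ 1.81001069; balance ≈ 905.0053.
Account A is larger by 2,689.7097.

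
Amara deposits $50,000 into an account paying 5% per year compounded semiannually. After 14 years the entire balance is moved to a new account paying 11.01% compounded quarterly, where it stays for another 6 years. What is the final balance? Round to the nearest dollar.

Phase 1: 50,000·(1 + 0.025)^28 ≈ 99,824.7509.
Phase 2: 99,824.7509·(1 + 0.027525)^24 ≈ 191,538.3615.

$191,538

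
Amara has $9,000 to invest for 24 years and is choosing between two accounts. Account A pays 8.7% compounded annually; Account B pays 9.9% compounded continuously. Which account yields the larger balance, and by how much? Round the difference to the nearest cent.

Account B, by $30,213.38

Account A growth factor: (1 + 0.087)^24 ≈ 7.4047271131; balance ≈ 66,642.5440.
Account B growth factor: e^(0.099·24) = e^2.376 ≈ 10.761769577; balance ≈ 96,855.9262.
Account B is larger by 30,213.3822.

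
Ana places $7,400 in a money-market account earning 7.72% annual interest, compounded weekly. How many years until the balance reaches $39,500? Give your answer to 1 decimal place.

21.7 years

(1 + 0.00148462)^(52t) = 39,500/7,400 = 5.3378.
52t·ln(1 + 0.00148462) = ln(5.3378); 52t = 1.6748/0.00148351 ≈ 1128.9548.
t ≈ 21.7107 years.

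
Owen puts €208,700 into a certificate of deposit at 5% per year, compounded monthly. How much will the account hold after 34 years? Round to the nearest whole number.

Periodic rate = 5%/12 = 0.00416667; periods = 12·34 = 408.
A = 208,700·(1 + 0.05/12)^408 ≈ 208,700·5.454648280411 ≈ 1,138,385.0961.

€1,138,385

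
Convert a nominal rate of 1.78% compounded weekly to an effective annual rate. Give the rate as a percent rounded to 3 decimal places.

1.796%

One year is 52 periods at 0.000342308 each: (1 + 0.000342308)^52 ≈ 1.017956.
EAR = 1.017956 − 1 ≈ 1.79563%.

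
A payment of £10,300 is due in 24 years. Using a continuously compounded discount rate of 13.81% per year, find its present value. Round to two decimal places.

P = A·e^(−rt) = 10,300·e^(−3.3144).
e^(−3.3144) ≈ 0.036355855548, so P ≈ 374.4653.

£374.47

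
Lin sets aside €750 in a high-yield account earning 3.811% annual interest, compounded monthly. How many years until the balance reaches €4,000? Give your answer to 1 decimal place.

44.0 years

(1 + 0.00317583)^(12t) = 4,000/750 = 5.3333.
12t·ln(1 + 0.00317583) = ln(5.3333); 12t = 1.674/0.0031708 ≈ 527.9349.
t ≈ 43.9946 years.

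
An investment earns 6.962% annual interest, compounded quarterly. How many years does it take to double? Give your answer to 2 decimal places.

10.04 years

(1 + 0.017405)^(4t) = 2.
4t = ln 2 / ln(1 + 0.017405) ≈ 0.69315/0.0172553 ≈ 40.1702.
t ≈ 10.0425.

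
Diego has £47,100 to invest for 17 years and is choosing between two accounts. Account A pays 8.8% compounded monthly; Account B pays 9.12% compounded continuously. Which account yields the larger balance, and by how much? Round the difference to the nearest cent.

Account B, by £12,898.67

Account A growth factor: (1 + 0.088/12)^204 ≈ 4.4394981342; balance ≈ 209,100.3621.
Account B growth factor: e^(0.0912·17) = e^1.5504 ≈ 4.71335514763; balance ≈ 221,999.0275.
Account B is larger by 12,898.6653.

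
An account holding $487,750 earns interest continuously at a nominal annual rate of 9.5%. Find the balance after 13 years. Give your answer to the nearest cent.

A = P·e^(rt) = 487,750·e^(0.095·13) = 487,750·e^1.235.
e^1.235 ≈ 3.438378520705, so A ≈ 1,677,069.1235.

$1,677,069.12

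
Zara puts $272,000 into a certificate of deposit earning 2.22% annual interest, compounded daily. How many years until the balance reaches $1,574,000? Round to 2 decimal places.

79.08 years

We need (1 + 0.0000608219)^(365t) = 5.7868, so 365t = ln 5.7868 / ln 1.000061 ≈ 28865.0344.
t ≈ 28865.0344/365 = 79.0823 years.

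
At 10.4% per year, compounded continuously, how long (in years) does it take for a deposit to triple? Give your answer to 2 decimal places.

10.56 years

e^(0.104t) = 3, so 0.104t = ln 3 ≈ 1.0986.
t ≈ 1.0986/0.104 ≈ 10.5636.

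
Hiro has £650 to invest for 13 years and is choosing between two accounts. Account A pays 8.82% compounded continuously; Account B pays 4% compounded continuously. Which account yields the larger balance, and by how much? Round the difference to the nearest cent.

A: e^(0.0882·13) = e^1.1466 ≈ 3.147473287, so 650 × 3.147473287 ≈ 2,045.8576.
B: e^(0.04·13) = e^0.52 ≈ 1.68202765, so 650 × 1.68202765 ≈ 1,093.3180.
Difference ≈ 952.5397 in favor of A.

Account A, by £952.54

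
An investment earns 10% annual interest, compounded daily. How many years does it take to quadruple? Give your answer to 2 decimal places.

13.86 years

(1 + 0.000273973)^(365t) = 4.
365t = ln 4 / ln(1 + 0.000273973) ≈ 1.3863/0.000273935 ≈ 5060.6675.
t ≈ 13.8648.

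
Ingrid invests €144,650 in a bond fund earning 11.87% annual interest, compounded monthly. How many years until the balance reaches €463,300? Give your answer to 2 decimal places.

We need (1 + 0.00989167)^(12t) = 3.2029, so 12t = ln 3.2029 / ln 1.009892 ≈ 118.2617.
t ≈ 118.2617/12 = 9.8551 years.

9.86 years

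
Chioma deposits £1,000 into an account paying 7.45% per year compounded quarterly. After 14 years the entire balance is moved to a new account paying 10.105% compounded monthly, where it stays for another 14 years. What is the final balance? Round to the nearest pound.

£11,498

Phase 1: 1,000·(1 + 0.018625)^56 ≈ 2,810.6225.
Phase 2: 2,810.6225·(1 + 0.10105/12)^168 ≈ 11,498.1110.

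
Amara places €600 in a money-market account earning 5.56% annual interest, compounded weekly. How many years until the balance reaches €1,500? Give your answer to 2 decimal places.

16.49 years

We need (1 + 0.00106923)^(52t) = 2.5, so 52t = ln 2.5 / ln 1.001069 ≈ 857.4206.
t ≈ 857.4206/52 = 16.4889 years.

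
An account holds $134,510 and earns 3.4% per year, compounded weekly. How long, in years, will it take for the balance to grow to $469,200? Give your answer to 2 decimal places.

36.76 years

(1 + 0.000653846)^(52t) = 469,200/134,510 = 3.4882.
52t·ln(1 + 0.000653846) = ln(3.4882); 52t = 1.2494/0.000653632 ≈ 1911.4573.
t ≈ 36.7588 years.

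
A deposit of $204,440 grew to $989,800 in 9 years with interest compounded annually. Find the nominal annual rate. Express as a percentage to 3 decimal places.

19.154%

(1 + r)^9 = 989,800/204,440 = 4.84152.
1 + r = 4.84152^(1/9) ≈ 1.191541, so r ≈ 0.191541.
r ≈ 19.15412%.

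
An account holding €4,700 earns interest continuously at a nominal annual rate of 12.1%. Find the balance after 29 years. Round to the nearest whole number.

A = P·e^(rt) = 4,700·e^(0.121·29) = 4,700·e^3.509.
e^3.509 ≈ 33.4148362347, so A ≈ 157,049.7303.

€157,050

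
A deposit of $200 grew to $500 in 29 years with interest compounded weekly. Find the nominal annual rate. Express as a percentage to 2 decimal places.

The 1508-period growth factor is 500/200 = 2.5.
r/52 = 2.5^(1/1508) − 1 ≈ 0.000607804, so r ≈ 52·0.000607804 = 3.16058%.

3.16%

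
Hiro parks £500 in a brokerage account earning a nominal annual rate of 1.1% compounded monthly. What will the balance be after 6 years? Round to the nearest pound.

Growth factor = (1 + 0.011/12)^72 ≈ 1.06819442.
A ≈ 500 × 1.06819442 ≈ 534.0972.

£534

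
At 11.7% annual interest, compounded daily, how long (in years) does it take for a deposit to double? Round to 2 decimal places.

5.93 years

(1 + 0.000320548)^(365t) = 2.
365t = ln 2 / ln(1 + 0.000320548) ≈ 0.69315/0.000320497 ≈ 2162.7288.
t ≈ 5.9253.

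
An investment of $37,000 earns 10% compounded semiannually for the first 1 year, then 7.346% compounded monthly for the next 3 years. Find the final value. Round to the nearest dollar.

$50,816

Phase 1: 37,000·(1 + 0.05)^2 ≈ 40,792.5000.
Phase 2: 40,792.5000·(1 + 0.07346/12)^36 ≈ 50,815.7545.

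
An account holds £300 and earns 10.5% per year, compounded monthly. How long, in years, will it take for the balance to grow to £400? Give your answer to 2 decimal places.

2.75 years

We need (1 + 0.00875)^(12t) = 1.3333, so 12t = ln 1.3333 / ln 1.00875 ≈ 33.0216.
t ≈ 33.0216/12 = 2.7518 years.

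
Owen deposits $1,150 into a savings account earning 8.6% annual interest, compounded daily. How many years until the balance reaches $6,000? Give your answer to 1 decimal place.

(1 + 0.000235616)^(365t) = 6,000/1,150 = 5.2174.
365t·ln(1 + 0.000235616) = ln(5.2174); 365t = 1.652/0.000235589 ≈ 7012.2108.
t ≈ 19.2115 years.

19.2 years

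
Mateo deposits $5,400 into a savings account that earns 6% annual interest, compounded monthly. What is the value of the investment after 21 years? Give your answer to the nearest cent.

$18,977.60

Growth factor = (1 + 0.005)^252 ≈ 3.5143706447.
A ≈ 5,400 × 3.5143706447 ≈ 18,977.6015.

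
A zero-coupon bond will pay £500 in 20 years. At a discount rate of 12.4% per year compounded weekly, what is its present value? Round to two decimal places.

£42.00

Periodic rate = 12.4%/52 = 0.00238462; 1040 periods.
P = 500/(1 + 0.124/52)^1040 ≈ 500/11.906063 ≈ 41.9954.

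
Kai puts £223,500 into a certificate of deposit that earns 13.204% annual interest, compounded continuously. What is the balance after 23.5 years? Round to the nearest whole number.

A = P·e^(rt) = 223,500·e^(0.13204·23.5) = 223,500·e^3.10294.
e^3.10294 ≈ 22.2633092874, so A ≈ 4,975,849.6257.

£4,975,850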